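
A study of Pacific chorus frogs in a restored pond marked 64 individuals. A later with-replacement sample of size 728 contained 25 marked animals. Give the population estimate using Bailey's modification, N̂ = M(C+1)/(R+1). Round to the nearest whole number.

N̂ = 64·(728+1)/(25+1) = 64·729/26 = 46656/26 ≈ 1794.46 → 1794

N ≈ 1794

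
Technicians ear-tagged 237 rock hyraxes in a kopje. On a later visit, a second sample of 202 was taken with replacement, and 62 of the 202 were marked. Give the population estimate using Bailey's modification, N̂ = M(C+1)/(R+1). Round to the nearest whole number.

N̂ = 237·(202+1)/(62+1) = 237·203/63 = 48111/63 ≈ 763.7 → 764

N ≈ 764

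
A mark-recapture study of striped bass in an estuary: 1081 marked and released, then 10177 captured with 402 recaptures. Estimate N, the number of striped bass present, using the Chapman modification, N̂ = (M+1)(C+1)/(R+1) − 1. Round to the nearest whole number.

N̂ = (1081+1)(10177+1)/(402+1) − 1 = 1082·10178/403 − 1
= 11012596/403 − 1 ≈ 27326.5 − 1 ≈ 27325.5 → 27326

N ≈ 27,326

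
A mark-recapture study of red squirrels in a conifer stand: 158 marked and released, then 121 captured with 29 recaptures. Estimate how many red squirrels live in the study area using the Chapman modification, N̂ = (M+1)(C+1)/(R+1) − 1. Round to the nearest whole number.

N̂ = (158+1)(121+1)/(29+1) − 1 = 159·122/30 − 1
= 19398/30 − 1 ≈ 646.6 − 1 ≈ 645.6 → 646

N ≈ 646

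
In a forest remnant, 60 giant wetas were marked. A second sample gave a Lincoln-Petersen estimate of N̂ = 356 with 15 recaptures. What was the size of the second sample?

C = 89

From N = M·C/R: C = N·R / M = 356·15 / 60 = 5340 / 60 = 89.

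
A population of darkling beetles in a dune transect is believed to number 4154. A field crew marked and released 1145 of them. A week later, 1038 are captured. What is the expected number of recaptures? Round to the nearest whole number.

expected recaptures ≈ 286

The marked fraction of the population is 1145/4154, so in a sample of 1038 expect C·(M/N) marked.
E[R] = 1145 × 1038 / 4154 = 1188510 / 4154 ≈ 286.1 → 286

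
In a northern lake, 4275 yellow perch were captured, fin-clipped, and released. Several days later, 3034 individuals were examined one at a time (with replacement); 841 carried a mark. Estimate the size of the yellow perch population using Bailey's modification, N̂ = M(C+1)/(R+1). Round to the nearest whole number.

N̂ = 4275·(3034+1)/(841+1) = 4275·3035/842 = 12974625/842 ≈ 15409.3 → 15409

N ≈ 15,409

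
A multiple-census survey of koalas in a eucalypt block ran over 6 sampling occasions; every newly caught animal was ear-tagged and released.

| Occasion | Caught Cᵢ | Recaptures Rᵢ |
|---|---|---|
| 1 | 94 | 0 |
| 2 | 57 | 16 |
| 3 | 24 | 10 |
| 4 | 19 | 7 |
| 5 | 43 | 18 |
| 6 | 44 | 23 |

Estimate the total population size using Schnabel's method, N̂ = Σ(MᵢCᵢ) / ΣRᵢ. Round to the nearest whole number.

N ≈ 359

Marked at large before each occasion: Mᵢ = Σⱼ<ᵢ (Cⱼ − Rⱼ) → M1=0, M2=94, M3=135, M4=149, M5=161, M6=186
Σ MᵢCᵢ = 0·94 + 94·57 + 135·24 + 149·19 + 161·43 + 186·44 = 0 + 5358 + 3240 + 2831 + 6923 + 8184 = 26536
Σ Rᵢ = 0 + 16 + 10 + 7 + 18 + 23 = 74
N̂ = 26536 / 74 ≈ 358.6 → 359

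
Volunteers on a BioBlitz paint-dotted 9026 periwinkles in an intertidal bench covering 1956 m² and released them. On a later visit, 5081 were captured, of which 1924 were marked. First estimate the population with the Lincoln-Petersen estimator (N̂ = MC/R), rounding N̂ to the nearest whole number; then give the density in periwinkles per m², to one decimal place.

N̂ = 9026·5081/1924 = 45861106/1924 ≈ 23836.3 → 23836
Density = N̂ / area = 23836 / 1956 ≈ 12.19 → 12.2 per m²

density ≈ 12.2 periwinkles per m²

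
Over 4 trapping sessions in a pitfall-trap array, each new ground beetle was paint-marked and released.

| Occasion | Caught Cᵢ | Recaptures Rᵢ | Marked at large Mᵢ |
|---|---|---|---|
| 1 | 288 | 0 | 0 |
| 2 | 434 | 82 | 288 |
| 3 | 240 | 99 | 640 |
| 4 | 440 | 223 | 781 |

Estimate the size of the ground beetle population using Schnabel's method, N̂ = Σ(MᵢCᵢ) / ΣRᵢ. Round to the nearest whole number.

N ≈ 1540

Σ MᵢCᵢ = 0·288 + 288·434 + 640·240 + 781·440 = 0 + 124992 + 153600 + 343640 = 622232
Σ Rᵢ = 0 + 82 + 99 + 223 = 404
N̂ = 622232 / 404 ≈ 1540.2 → 1540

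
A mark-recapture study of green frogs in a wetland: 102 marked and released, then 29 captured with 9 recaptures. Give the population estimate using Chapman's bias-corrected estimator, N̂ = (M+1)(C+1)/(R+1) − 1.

N̂ = (102+1)(29+1)/(9+1) − 1 = 103·30/10 − 1
= 3090/10 − 1 = 309 − 1 = 308

N = 308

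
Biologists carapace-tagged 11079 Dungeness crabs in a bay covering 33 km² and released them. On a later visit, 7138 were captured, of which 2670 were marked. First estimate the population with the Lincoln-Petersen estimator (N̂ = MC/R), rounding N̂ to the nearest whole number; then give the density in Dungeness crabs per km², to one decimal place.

density ≈ 897.5 Dungeness crabs per km²

N̂ = 11079·7138/2670 = 79081902/2670 ≈ 29618.7 → 29619
Density = N̂ / area = 29619 / 33 ≈ 897.545 → 897.5 per km²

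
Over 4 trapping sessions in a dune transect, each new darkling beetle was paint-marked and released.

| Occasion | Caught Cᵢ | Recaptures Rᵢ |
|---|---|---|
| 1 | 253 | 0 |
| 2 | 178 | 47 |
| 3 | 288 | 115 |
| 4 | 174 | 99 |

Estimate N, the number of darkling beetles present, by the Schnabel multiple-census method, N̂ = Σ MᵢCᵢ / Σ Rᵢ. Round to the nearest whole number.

Marked at large before each occasion: Mᵢ = Σⱼ<ᵢ (Cⱼ − Rⱼ) → M1=0, M2=253, M3=384, M4=557
Σ MᵢCᵢ = 0·253 + 253·178 + 384·288 + 557·174 = 0 + 45034 + 110592 + 96918 = 252544
Σ Rᵢ = 0 + 47 + 115 + 99 = 261
N̂ = 252544 / 261 ≈ 967.6 → 968

N ≈ 968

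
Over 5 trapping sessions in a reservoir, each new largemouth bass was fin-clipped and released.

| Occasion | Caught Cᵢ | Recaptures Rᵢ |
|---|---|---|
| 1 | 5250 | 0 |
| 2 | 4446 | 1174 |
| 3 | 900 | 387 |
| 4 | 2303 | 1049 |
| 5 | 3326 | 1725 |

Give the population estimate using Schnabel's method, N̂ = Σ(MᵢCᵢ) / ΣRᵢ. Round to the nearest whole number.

Marked at large before each occasion: Mᵢ = Σⱼ<ᵢ (Cⱼ − Rⱼ) → M1=0, M2=5250, M3=8522, M4=9035, M5=10289
Σ MᵢCᵢ = 0·5250 + 5250·4446 + 8522·900 + 9035·2303 + 10289·3326 = 0 + 23341500 + 7669800 + 20807605 + 34221214 = 86040119
Σ Rᵢ = 0 + 1174 + 387 + 1049 + 1725 = 4335
N̂ = 86040119 / 4335 ≈ 19847.8 → 19848

N ≈ 19,848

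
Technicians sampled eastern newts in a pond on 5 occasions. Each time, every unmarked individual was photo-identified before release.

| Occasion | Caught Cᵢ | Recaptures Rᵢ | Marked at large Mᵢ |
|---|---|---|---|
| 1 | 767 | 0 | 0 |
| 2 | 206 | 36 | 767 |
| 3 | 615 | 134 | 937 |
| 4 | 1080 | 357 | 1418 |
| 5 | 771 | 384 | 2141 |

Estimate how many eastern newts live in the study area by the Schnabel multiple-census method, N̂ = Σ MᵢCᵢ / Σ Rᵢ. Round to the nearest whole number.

N ≈ 4299

Σ MᵢCᵢ = 0·767 + 767·206 + 937·615 + 1418·1080 + 2141·771 = 0 + 158002 + 576255 + 1531440 + 1650711 = 3916408
Σ Rᵢ = 0 + 36 + 134 + 357 + 384 = 911
N̂ = 3916408 / 911 ≈ 4299.0 → 4299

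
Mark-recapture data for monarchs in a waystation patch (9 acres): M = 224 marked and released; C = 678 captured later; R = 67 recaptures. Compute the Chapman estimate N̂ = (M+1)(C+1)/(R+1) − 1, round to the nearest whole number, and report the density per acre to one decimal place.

N̂ = 225·679/68 − 1 = 152775/68 − 1 ≈ 2245.7 → 2246
Density = N̂ / area = 2246 / 9 ≈ 249.56 → 249.6 per acre

density ≈ 249.6 monarchs per acre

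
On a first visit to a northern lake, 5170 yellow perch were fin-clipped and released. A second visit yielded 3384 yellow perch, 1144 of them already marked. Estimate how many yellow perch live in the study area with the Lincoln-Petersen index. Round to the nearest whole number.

N ≈ 15,293

N = (5170 × 3384) / 1144 = 17495280 / 1144 ≈ 15293.1 → 15293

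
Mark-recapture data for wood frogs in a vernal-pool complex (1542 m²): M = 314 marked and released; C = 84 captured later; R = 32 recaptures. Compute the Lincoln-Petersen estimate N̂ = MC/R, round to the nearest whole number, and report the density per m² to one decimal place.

density ≈ 0.5 wood frogs per m²

N̂ = 314·84/32 = 26376/32 ≈ 824.2 → 824
Density = N̂ / area = 824 / 1542 ≈ 0.53 → 0.5 per m²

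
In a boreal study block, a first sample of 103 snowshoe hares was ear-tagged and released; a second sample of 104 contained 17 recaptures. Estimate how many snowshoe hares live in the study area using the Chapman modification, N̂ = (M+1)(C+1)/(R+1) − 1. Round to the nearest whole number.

N ≈ 606

N̂ = (103+1)(104+1)/(17+1) − 1 = 104·105/18 − 1
= 10920/18 − 1 ≈ 606.7 − 1 ≈ 605.7 → 606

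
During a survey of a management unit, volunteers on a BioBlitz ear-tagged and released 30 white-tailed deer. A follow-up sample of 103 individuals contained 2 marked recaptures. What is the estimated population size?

N = 1545

N = (30 × 103) / 2 = 3090 / 2 = 1545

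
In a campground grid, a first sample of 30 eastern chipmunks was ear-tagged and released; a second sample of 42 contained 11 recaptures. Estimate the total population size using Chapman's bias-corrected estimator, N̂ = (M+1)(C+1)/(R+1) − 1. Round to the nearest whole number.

N ≈ 110

N̂ = (30+1)(42+1)/(11+1) − 1 = 31·43/12 − 1
= 1333/12 − 1 ≈ 111.1 − 1 ≈ 110.1 → 110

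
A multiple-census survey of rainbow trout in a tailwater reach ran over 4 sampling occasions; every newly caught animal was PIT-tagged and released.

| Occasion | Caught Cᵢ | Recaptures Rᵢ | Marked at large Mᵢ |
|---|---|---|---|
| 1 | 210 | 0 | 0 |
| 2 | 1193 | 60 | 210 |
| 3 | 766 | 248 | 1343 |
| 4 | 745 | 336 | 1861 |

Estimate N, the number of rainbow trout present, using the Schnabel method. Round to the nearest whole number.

N ≈ 4139

Σ MᵢCᵢ = 0·210 + 210·1193 + 1343·766 + 1861·745 = 0 + 250530 + 1028738 + 1386445 = 2665713
Σ Rᵢ = 0 + 60 + 248 + 336 = 644
N̂ = 2665713 / 644 ≈ 4139.3 → 4139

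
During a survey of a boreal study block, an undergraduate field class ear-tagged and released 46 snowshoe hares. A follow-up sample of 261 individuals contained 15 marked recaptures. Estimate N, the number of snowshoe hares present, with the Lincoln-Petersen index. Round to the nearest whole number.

If marked individuals mix randomly, R/C ≈ M/N, giving N ≈ M·C/R.
N = (46 × 261) / 15 = 12006 / 15 ≈ 800.4 → 800

N ≈ 800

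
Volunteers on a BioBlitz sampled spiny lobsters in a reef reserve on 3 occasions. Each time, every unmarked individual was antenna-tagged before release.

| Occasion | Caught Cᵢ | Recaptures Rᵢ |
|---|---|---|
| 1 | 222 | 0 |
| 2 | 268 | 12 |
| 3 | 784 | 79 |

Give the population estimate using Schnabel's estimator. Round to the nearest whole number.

N ≈ 4772

Marked at large before each occasion: Mᵢ = Σⱼ<ᵢ (Cⱼ − Rⱼ) → M1=0, M2=222, M3=478
Σ MᵢCᵢ = 0·222 + 222·268 + 478·784 = 0 + 59496 + 374752 = 434248
Σ Rᵢ = 0 + 12 + 79 = 91
N̂ = 434248 / 91 ≈ 4772.0 → 4772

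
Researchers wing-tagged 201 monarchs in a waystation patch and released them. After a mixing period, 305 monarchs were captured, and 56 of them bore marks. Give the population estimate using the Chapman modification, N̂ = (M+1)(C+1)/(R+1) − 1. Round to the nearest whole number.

N̂ = (201+1)(305+1)/(56+1) − 1 = 202·306/57 − 1
= 61812/57 − 1 ≈ 1084.4 − 1 ≈ 1083.4 → 1083

N ≈ 1083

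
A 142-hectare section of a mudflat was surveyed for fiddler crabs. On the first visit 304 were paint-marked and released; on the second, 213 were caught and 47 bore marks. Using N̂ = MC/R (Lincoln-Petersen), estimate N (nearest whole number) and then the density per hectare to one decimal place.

N̂ = 304·213/47 = 64752/47 ≈ 1377.7 → 1378
Density = N̂ / area = 1378 / 142 ≈ 9.70 → 9.7 per hectare

density ≈ 9.7 fiddler crabs per hectare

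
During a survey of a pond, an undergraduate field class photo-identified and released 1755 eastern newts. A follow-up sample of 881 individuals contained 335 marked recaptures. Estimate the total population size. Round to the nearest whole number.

N = (1755 × 881) / 335 = 1546155 / 335 ≈ 4615.4 → 4615

N ≈ 4615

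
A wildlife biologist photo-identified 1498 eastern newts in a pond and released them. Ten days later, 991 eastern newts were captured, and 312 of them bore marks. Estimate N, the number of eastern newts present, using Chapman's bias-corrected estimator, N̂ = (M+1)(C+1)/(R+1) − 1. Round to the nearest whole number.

N ≈ 4750

N̂ = (1498+1)(991+1)/(312+1) − 1 = 1499·992/313 − 1
= 1487008/313 − 1 ≈ 4750.8 − 1 ≈ 4749.8 → 4750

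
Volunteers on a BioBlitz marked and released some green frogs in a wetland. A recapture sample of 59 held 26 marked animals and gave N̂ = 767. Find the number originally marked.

From N = M·C/R: M = N·R / C = 767·26 / 59 = 19942 / 59 = 338.

M = 338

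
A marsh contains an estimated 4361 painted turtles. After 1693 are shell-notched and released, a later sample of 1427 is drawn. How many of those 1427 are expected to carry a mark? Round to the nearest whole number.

Expected recaptures E[R] = M·C / N.
E[R] = 1693 × 1427 / 4361 = 2415911 / 4361 ≈ 554.0 → 554

expected recaptures ≈ 554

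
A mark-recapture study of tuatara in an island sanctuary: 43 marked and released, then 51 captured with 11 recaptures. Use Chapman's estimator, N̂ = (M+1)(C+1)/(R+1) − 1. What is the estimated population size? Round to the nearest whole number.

N ≈ 190

N̂ = (43+1)(51+1)/(11+1) − 1 = 44·52/12 − 1
= 2288/12 − 1 ≈ 190.7 − 1 ≈ 189.7 → 190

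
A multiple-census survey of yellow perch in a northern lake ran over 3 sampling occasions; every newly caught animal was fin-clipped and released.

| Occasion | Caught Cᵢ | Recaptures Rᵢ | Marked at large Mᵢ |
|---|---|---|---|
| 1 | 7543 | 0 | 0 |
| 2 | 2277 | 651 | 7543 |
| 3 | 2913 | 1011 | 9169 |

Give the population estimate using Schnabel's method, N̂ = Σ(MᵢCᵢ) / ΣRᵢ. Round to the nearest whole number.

N ≈ 26,405

Σ MᵢCᵢ = 0·7543 + 7543·2277 + 9169·2913 = 0 + 17175411 + 26709297 = 43884708
Σ Rᵢ = 0 + 651 + 1011 = 1662
N̂ = 43884708 / 1662 ≈ 26404.8 → 26405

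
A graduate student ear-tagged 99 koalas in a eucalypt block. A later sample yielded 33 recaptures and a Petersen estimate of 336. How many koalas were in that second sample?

From N = M·C/R: C = N·R / M = 336·33 / 99 = 11088 / 99 = 112.

C = 112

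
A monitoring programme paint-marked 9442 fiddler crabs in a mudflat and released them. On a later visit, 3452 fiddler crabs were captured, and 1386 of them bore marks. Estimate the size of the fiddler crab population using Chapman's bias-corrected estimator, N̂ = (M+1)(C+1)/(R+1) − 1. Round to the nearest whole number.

N̂ = (9442+1)(3452+1)/(1386+1) − 1 = 9443·3453/1387 − 1
= 32606679/1387 − 1 ≈ 23508.8 − 1 ≈ 23507.8 → 23508

N ≈ 23,508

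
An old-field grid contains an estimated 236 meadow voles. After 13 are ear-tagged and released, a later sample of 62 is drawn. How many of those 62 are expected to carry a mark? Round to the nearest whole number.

expected recaptures ≈ 3

The marked fraction of the population is 13/236, so in a sample of 62 expect C·(M/N) marked.
E[R] = 13 × 62 / 236 = 806 / 236 ≈ 3.4 → 3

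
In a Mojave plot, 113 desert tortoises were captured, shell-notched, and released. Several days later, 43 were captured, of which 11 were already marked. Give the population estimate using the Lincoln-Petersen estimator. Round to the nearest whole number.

The marked fraction in the recapture sample should equal the marked fraction in the population: 11/43 = 113/N.
N = (113 × 43) / 11 = 4859 / 11 ≈ 441.7 → 442

N ≈ 442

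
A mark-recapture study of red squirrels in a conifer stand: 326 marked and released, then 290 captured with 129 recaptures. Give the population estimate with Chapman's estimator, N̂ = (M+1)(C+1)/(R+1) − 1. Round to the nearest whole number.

N̂ = (326+1)(290+1)/(129+1) − 1 = 327·291/130 − 1
= 95157/130 − 1 ≈ 732.0 − 1 ≈ 731.0 → 731

N ≈ 731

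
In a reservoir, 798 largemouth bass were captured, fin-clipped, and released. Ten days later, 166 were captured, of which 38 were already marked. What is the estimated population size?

N = 3486

The marked fraction in the recapture sample should equal the marked fraction in the population: 38/166 = 798/N.
N = (798 × 166) / 38 = 132468 / 38 = 3486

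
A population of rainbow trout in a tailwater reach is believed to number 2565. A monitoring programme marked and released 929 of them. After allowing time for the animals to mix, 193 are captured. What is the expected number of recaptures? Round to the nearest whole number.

The marked fraction of the population is 929/2565, so in a sample of 193 expect C·(M/N) marked.
E[R] = 929 × 193 / 2565 = 179297 / 2565 ≈ 69.9 → 70

expected recaptures ≈ 70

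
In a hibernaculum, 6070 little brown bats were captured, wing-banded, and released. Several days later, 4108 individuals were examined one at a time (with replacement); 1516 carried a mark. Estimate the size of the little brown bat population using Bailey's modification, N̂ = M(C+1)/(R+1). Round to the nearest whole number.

N̂ = 6070·(4108+1)/(1516+1) = 6070·4109/1517 = 24941630/1517 ≈ 16441.4 → 16441

N ≈ 16,441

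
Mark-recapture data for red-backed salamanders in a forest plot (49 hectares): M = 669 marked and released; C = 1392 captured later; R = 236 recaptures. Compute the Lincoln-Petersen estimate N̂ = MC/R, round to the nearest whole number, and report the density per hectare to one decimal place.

density ≈ 80.5 red-backed salamanders per hectare

N̂ = 669·1392/236 = 931248/236 ≈ 3946.0 → 3946
Density = N̂ / area = 3946 / 49 ≈ 80.53 → 80.5 per hectare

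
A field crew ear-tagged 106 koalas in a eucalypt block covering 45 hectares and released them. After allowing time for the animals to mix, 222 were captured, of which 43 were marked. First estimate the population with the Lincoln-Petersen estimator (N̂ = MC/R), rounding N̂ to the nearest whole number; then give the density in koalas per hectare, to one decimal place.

density ≈ 12.2 koalas per hectare

N̂ = 106·222/43 = 23532/43 ≈ 547.3 → 547
Density = N̂ / area = 547 / 45 ≈ 12.16 → 12.2 per hectare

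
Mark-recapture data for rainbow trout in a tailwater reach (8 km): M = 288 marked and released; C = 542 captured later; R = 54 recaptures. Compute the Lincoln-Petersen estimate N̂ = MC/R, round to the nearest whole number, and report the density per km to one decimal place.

N̂ = 288·542/54 = 156096/54 ≈ 2890.7 → 2891
Density = N̂ / area = 2891 / 8 ≈ 361.38 → 361.4 per km

density ≈ 361.4 rainbow trout per km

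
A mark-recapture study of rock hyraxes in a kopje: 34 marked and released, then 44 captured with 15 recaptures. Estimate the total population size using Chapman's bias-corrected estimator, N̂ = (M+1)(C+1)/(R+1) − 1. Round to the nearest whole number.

N̂ = (34+1)(44+1)/(15+1) − 1 = 35·45/16 − 1
= 1575/16 − 1 ≈ 98.4 − 1 ≈ 97.4 → 97

N ≈ 97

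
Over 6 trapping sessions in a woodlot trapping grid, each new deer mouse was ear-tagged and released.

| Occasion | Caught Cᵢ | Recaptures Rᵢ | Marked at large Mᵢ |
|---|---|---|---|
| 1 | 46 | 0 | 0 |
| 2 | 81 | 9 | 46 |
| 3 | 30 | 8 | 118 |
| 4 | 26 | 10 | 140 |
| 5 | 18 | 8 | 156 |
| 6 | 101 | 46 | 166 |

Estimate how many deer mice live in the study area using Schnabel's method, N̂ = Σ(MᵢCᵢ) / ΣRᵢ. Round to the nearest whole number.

Σ MᵢCᵢ = 0·46 + 46·81 + 118·30 + 140·26 + 156·18 + 166·101 = 0 + 3726 + 3540 + 3640 + 2808 + 16766 = 30480
Σ Rᵢ = 0 + 9 + 8 + 10 + 8 + 46 = 81
N̂ = 30480 / 81 ≈ 376.3 → 376

N ≈ 376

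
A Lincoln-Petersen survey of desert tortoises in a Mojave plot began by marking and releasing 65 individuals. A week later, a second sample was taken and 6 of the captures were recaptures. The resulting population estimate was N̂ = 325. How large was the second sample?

C = 30

From N = M·C/R: C = N·R / M = 325·6 / 65 = 1950 / 65 = 30.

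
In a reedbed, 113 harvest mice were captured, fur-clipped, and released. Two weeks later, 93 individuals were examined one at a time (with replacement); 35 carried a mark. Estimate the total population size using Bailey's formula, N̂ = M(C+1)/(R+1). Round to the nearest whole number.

N̂ = 113·(93+1)/(35+1) = 113·94/36 = 10622/36 ≈ 295.1 → 295

N ≈ 295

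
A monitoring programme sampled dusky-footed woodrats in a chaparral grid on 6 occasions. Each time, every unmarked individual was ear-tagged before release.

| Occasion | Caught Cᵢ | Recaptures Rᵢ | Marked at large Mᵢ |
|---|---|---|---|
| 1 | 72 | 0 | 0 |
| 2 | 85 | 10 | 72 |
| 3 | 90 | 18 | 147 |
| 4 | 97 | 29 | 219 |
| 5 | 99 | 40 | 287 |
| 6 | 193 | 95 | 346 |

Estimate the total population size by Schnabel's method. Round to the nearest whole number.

N ≈ 707

Σ MᵢCᵢ = 0·72 + 72·85 + 147·90 + 219·97 + 287·99 + 346·193 = 0 + 6120 + 13230 + 21243 + 28413 + 66778 = 135784
Σ Rᵢ = 0 + 10 + 18 + 29 + 40 + 95 = 192
N̂ = 135784 / 192 ≈ 707.2 → 707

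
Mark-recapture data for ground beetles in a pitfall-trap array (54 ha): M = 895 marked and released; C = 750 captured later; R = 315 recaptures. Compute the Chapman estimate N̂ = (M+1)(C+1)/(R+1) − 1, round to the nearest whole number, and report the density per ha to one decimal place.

N̂ = 896·751/316 − 1 = 672896/316 − 1 ≈ 2128.4 → 2128
Density = N̂ / area = 2128 / 54 ≈ 39.41 → 39.4 per ha

density ≈ 39.4 ground beetles per ha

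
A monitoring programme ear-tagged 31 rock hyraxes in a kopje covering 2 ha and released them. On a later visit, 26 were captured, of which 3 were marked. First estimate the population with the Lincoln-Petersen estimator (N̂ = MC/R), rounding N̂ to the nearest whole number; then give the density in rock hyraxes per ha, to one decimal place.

density ≈ 134.5 rock hyraxes per ha

N̂ = 31·26/3 = 806/3 ≈ 268.7 → 269
Density = N̂ / area = 269 / 2 ≈ 134.50 → 134.5 per ha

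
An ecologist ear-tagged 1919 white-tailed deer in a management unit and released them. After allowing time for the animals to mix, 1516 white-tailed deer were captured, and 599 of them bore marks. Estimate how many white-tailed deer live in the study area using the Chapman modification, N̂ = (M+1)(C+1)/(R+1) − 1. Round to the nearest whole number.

N̂ = (1919+1)(1516+1)/(599+1) − 1 = 1920·1517/600 − 1
= 2912640/600 − 1 ≈ 4854.4 − 1 ≈ 4853.4 → 4853

N ≈ 4853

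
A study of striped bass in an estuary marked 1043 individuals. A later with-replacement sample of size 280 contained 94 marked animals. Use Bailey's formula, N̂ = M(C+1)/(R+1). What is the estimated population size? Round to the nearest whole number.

N̂ = 1043·(280+1)/(94+1) = 1043·281/95 = 293083/95 ≈ 3085.1 → 3085

N ≈ 3085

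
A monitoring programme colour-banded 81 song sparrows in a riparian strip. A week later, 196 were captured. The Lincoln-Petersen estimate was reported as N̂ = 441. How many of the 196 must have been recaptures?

R = 36

From N = M·C/R: R = M·C / N = 81·196 / 441 = 15876 / 441 = 36.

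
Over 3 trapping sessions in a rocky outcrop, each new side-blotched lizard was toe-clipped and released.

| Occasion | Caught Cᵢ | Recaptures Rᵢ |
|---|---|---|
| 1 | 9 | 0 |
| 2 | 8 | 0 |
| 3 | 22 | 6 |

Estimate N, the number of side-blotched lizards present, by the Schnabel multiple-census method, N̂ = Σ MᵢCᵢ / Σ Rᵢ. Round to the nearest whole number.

N ≈ 74

Marked at large before each occasion: Mᵢ = Σⱼ<ᵢ (Cⱼ − Rⱼ) → M1=0, M2=9, M3=17
Σ MᵢCᵢ = 0·9 + 9·8 + 17·22 = 0 + 72 + 374 = 446
Σ Rᵢ = 0 + 0 + 6 = 6
N̂ = 446 / 6 ≈ 74.3 → 74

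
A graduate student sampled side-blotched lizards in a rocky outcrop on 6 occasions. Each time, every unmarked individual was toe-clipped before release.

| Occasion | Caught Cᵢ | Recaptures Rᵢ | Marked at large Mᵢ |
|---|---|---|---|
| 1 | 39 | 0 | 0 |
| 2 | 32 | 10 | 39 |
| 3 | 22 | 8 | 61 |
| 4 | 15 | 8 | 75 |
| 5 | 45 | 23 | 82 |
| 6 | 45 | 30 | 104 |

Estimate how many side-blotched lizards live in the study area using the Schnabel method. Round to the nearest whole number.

Σ MᵢCᵢ = 0·39 + 39·32 + 61·22 + 75·15 + 82·45 + 104·45 = 0 + 1248 + 1342 + 1125 + 3690 + 4680 = 12085
Σ Rᵢ = 0 + 10 + 8 + 8 + 23 + 30 = 79
N̂ = 12085 / 79 ≈ 153.0 → 153

N ≈ 153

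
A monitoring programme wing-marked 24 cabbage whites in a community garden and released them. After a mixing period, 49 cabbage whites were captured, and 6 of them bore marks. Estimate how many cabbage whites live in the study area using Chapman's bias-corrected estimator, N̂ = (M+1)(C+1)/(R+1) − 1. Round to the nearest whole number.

N ≈ 178

N̂ = (24+1)(49+1)/(6+1) − 1 = 25·50/7 − 1
= 1250/7 − 1 ≈ 178.6 − 1 ≈ 177.6 → 178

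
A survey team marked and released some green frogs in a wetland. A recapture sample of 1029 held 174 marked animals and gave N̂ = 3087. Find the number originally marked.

From N = M·C/R: M = N·R / C = 3087·174 / 1029 = 537138 / 1029 = 522.

M = 522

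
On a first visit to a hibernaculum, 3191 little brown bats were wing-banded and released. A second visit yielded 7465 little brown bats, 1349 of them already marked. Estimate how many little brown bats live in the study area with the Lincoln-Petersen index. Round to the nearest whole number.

N ≈ 17,658

Lincoln-Petersen assumes M/N = R/C, so N = M·C / R.
N = (3191 × 7465) / 1349 = 23820815 / 1349 ≈ 17658.1 → 17658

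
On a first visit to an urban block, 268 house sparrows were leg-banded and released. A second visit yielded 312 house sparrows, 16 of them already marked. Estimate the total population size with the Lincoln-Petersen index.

The marked fraction in the recapture sample should equal the marked fraction in the population: 16/312 = 268/N.
N = (268 × 312) / 16 = 83616 / 16 = 5226

N = 5226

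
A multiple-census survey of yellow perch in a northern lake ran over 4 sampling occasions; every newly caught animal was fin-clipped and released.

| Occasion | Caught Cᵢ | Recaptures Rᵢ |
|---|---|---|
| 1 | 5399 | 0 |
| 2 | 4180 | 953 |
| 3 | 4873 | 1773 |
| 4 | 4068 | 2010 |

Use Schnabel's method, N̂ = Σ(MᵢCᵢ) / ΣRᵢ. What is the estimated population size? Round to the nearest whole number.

N ≈ 23,713

Marked at large before each occasion: Mᵢ = Σⱼ<ᵢ (Cⱼ − Rⱼ) → M1=0, M2=5399, M3=8626, M4=11726
Σ MᵢCᵢ = 0·5399 + 5399·4180 + 8626·4873 + 11726·4068 = 0 + 22567820 + 42034498 + 47701368 = 112303686
Σ Rᵢ = 0 + 953 + 1773 + 2010 = 4736
N̂ = 112303686 / 4736 ≈ 23712.8 → 23713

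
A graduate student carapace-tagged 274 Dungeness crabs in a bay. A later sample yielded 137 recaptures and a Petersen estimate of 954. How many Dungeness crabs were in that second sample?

From N = M·C/R: C = N·R / M = 954·137 / 274 = 130698 / 274 = 477.

C = 477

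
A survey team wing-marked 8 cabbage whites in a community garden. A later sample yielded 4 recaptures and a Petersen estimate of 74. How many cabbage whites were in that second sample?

C = 37

From N = M·C/R: C = N·R / M = 74·4 / 8 = 296 / 8 = 37.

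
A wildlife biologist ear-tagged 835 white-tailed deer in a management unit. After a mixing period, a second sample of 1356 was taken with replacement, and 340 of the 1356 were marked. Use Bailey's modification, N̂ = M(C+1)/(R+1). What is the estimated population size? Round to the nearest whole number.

N ≈ 3323

N̂ = 835·(1356+1)/(340+1) = 835·1357/341 = 1133095/341 ≈ 3322.9 → 3323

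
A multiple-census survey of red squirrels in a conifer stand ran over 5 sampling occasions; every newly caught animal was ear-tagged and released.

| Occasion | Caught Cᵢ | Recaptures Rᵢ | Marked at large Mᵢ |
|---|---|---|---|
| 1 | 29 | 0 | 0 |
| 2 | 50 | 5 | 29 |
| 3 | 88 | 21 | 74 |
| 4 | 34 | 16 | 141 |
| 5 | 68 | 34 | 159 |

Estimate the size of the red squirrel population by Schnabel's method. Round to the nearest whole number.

N ≈ 310

Σ MᵢCᵢ = 0·29 + 29·50 + 74·88 + 141·34 + 159·68 = 0 + 1450 + 6512 + 4794 + 10812 = 23568
Σ Rᵢ = 0 + 5 + 21 + 16 + 34 = 76
N̂ = 23568 / 76 ≈ 310.1 → 310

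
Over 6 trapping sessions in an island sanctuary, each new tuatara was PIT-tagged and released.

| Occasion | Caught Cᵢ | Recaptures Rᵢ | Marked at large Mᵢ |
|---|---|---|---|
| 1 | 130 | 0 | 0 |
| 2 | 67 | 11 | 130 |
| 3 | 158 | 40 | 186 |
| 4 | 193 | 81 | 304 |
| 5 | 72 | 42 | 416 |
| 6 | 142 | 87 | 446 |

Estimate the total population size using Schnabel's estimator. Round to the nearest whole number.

Σ MᵢCᵢ = 0·130 + 130·67 + 186·158 + 304·193 + 416·72 + 446·142 = 0 + 8710 + 29388 + 58672 + 29952 + 63332 = 190054
Σ Rᵢ = 0 + 11 + 40 + 81 + 42 + 87 = 261
N̂ = 190054 / 261 ≈ 728.2 → 728

N ≈ 728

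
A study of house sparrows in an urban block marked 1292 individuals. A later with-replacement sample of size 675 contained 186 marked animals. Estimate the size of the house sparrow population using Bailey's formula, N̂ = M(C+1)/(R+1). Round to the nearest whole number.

N ≈ 4671

N̂ = 1292·(675+1)/(186+1) = 1292·676/187 = 873392/187 ≈ 4670.5 → 4671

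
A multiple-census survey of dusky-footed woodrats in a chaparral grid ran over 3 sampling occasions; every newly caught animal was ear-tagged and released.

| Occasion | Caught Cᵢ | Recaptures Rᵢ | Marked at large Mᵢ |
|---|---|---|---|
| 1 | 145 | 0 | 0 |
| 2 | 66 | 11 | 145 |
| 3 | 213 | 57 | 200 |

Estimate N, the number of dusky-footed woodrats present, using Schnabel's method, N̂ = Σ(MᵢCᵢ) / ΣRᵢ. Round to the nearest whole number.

Σ MᵢCᵢ = 0·145 + 145·66 + 200·213 = 0 + 9570 + 42600 = 52170
Σ Rᵢ = 0 + 11 + 57 = 68
N̂ = 52170 / 68 ≈ 767.2 → 767

N ≈ 767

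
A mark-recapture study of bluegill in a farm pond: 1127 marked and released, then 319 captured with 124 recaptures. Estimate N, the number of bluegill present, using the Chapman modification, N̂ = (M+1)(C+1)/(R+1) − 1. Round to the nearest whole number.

N̂ = (1127+1)(319+1)/(124+1) − 1 = 1128·320/125 − 1
= 360960/125 − 1 ≈ 2887.7 − 1 ≈ 2886.7 → 2887

N ≈ 2887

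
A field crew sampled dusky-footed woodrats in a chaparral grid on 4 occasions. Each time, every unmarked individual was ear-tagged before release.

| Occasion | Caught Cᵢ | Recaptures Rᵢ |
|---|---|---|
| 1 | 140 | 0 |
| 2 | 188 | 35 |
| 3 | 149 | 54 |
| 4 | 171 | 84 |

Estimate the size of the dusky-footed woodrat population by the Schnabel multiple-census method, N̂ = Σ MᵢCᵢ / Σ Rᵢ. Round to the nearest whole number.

N ≈ 788

Marked at large before each occasion: Mᵢ = Σⱼ<ᵢ (Cⱼ − Rⱼ) → M1=0, M2=140, M3=293, M4=388
Σ MᵢCᵢ = 0·140 + 140·188 + 293·149 + 388·171 = 0 + 26320 + 43657 + 66348 = 136325
Σ Rᵢ = 0 + 35 + 54 + 84 = 173
N̂ = 136325 / 173 ≈ 788.0 → 788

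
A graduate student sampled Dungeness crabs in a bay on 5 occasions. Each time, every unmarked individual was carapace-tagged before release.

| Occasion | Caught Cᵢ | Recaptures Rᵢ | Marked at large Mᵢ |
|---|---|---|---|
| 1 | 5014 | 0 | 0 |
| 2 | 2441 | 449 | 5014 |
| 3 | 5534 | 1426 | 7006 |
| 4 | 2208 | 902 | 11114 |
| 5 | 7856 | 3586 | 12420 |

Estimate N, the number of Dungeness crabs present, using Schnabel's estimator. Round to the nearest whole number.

N ≈ 27,208

Σ MᵢCᵢ = 0·5014 + 5014·2441 + 7006·5534 + 11114·2208 + 12420·7856 = 0 + 12239174 + 38771204 + 24539712 + 97571520 = 173121610
Σ Rᵢ = 0 + 449 + 1426 + 902 + 3586 = 6363
N̂ = 173121610 / 6363 ≈ 27207.5 → 27208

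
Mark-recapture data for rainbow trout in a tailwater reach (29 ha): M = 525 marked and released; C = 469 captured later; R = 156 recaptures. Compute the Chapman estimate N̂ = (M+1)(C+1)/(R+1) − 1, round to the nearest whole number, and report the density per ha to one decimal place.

density ≈ 54.3 rainbow trout per ha

N̂ = 526·470/157 − 1 = 247220/157 − 1 ≈ 1573.6 → 1574
Density = N̂ / area = 1574 / 29 ≈ 54.28 → 54.3 per ha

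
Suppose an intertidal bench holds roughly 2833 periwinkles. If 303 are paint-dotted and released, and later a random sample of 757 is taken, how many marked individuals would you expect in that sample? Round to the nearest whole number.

Expected recaptures E[R] = M·C / N.
E[R] = 303 × 757 / 2833 = 229371 / 2833 ≈ 81.0 → 81

expected recaptures ≈ 81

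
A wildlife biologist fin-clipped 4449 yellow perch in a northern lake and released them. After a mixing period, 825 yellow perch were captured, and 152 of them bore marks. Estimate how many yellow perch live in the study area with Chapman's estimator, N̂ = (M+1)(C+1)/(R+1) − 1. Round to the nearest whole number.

N̂ = (4449+1)(825+1)/(152+1) − 1 = 4450·826/153 − 1
= 3675700/153 − 1 ≈ 24024.2 − 1 ≈ 24023.2 → 24023

N ≈ 24,023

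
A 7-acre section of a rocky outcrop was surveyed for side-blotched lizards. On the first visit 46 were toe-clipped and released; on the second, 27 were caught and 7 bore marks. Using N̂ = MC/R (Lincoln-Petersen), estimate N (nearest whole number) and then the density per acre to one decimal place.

density ≈ 25.3 side-blotched lizards per acre

N̂ = 46·27/7 = 1242/7 ≈ 177.4 → 177
Density = N̂ / area = 177 / 7 ≈ 25.29 → 25.3 per acre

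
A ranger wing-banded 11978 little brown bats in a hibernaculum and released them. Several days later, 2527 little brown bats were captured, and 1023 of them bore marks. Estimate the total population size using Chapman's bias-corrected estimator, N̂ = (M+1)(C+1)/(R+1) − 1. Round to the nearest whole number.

N̂ = (11978+1)(2527+1)/(1023+1) − 1 = 11979·2528/1024 − 1
= 30282912/1024 − 1 ≈ 29573.2 − 1 ≈ 29572.2 → 29572

N ≈ 29,572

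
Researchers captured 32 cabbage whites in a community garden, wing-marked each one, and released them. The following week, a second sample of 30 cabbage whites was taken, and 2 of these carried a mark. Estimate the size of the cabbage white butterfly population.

Lincoln-Petersen assumes M/N = R/C, so N = M·C / R.
N = (32 × 30) / 2 = 960 / 2 = 480

N = 480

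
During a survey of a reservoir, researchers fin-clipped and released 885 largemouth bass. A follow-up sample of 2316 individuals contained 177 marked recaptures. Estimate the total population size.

N = 11,580

The marked fraction in the recapture sample should equal the marked fraction in the population: 177/2316 = 885/N.
N = (885 × 2316) / 177 = 2049660 / 177 = 11580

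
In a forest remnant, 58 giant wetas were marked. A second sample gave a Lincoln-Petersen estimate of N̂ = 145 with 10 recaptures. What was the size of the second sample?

From N = M·C/R: C = N·R / M = 145·10 / 58 = 1450 / 58 = 25.

C = 25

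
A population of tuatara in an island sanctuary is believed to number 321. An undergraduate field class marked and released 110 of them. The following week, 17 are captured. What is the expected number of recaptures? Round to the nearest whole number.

expected recaptures ≈ 6

Expected recaptures E[R] = M·C / N.
E[R] = 110 × 17 / 321 = 1870 / 321 ≈ 5.8 → 6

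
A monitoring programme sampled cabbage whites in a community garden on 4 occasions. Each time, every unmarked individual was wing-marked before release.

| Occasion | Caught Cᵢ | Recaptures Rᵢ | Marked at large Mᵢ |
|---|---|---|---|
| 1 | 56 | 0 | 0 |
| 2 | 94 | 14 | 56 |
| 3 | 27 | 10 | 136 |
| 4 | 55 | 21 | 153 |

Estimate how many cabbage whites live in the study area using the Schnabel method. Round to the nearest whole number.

N ≈ 386

Σ MᵢCᵢ = 0·56 + 56·94 + 136·27 + 153·55 = 0 + 5264 + 3672 + 8415 = 17351
Σ Rᵢ = 0 + 14 + 10 + 21 = 45
N̂ = 17351 / 45 ≈ 385.6 → 386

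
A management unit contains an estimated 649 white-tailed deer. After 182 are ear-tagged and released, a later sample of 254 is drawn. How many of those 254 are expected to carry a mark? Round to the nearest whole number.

expected recaptures ≈ 71

Expected recaptures E[R] = M·C / N.
E[R] = 182 × 254 / 649 = 46228 / 649 ≈ 71.2 → 71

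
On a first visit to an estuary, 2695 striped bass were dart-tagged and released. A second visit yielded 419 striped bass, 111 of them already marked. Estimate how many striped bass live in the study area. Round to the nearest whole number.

N ≈ 10,173

The marked fraction in the recapture sample should equal the marked fraction in the population: 111/419 = 2695/N.
N = (2695 × 419) / 111 = 1129205 / 111 ≈ 10173.0 → 10173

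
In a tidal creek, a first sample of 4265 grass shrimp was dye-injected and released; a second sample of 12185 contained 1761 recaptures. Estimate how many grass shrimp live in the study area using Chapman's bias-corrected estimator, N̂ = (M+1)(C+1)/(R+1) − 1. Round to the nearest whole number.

N̂ = (4265+1)(12185+1)/(1761+1) − 1 = 4266·12186/1762 − 1
= 51985476/1762 − 1 ≈ 29503.7 − 1 ≈ 29502.7 → 29503

N ≈ 29,503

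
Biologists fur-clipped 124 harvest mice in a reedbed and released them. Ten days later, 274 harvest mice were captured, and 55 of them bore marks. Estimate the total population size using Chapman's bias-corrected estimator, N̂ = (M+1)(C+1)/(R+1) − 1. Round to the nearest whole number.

N̂ = (124+1)(274+1)/(55+1) − 1 = 125·275/56 − 1
= 34375/56 − 1 ≈ 613.8 − 1 ≈ 612.8 → 613

N ≈ 613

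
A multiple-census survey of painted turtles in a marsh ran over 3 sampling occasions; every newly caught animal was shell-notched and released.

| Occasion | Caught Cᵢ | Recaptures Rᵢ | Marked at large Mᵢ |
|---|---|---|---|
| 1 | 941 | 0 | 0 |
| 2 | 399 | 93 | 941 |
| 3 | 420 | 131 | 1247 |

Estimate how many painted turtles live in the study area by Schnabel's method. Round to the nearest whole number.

Σ MᵢCᵢ = 0·941 + 941·399 + 1247·420 = 0 + 375459 + 523740 = 899199
Σ Rᵢ = 0 + 93 + 131 = 224
N̂ = 899199 / 224 ≈ 4014.3 → 4014

N ≈ 4014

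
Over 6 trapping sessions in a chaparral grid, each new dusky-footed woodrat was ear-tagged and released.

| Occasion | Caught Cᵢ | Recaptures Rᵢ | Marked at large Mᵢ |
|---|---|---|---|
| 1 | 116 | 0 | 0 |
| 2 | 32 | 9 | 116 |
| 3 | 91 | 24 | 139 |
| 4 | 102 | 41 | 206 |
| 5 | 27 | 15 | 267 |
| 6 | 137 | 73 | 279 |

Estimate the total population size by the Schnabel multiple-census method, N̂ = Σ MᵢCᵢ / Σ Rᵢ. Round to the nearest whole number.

Σ MᵢCᵢ = 0·116 + 116·32 + 139·91 + 206·102 + 267·27 + 279·137 = 0 + 3712 + 12649 + 21012 + 7209 + 38223 = 82805
Σ Rᵢ = 0 + 9 + 24 + 41 + 15 + 73 = 162
N̂ = 82805 / 162 ≈ 511.1 → 511

N ≈ 511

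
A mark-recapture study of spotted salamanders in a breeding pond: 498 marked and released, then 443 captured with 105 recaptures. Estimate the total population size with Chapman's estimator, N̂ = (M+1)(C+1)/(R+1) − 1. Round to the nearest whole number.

N̂ = (498+1)(443+1)/(105+1) − 1 = 499·444/106 − 1
= 221556/106 − 1 ≈ 2090.2 − 1 ≈ 2089.2 → 2089

N ≈ 2089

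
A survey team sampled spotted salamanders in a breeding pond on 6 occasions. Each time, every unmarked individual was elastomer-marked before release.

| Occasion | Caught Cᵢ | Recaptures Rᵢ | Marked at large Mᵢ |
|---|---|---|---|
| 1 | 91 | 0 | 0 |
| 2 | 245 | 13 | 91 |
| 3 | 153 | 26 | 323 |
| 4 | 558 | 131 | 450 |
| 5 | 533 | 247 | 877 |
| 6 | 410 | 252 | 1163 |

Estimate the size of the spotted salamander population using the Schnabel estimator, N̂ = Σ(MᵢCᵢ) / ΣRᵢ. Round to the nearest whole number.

N ≈ 1894

Σ MᵢCᵢ = 0·91 + 91·245 + 323·153 + 450·558 + 877·533 + 1163·410 = 0 + 22295 + 49419 + 251100 + 467441 + 476830 = 1267085
Σ Rᵢ = 0 + 13 + 26 + 131 + 247 + 252 = 669
N̂ = 1267085 / 669 ≈ 1894.0 → 1894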